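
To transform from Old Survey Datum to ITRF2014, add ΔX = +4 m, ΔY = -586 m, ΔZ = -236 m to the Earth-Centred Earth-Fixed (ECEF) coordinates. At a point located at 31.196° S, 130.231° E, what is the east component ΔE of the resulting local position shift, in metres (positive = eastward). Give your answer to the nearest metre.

The local east axis at (φ, λ) is (−sin λ, cos λ, 0), so ΔE = −sin(130.231°)·4 + cos(130.231°)·(-586) = 375.43 m.

ΔE = 375 m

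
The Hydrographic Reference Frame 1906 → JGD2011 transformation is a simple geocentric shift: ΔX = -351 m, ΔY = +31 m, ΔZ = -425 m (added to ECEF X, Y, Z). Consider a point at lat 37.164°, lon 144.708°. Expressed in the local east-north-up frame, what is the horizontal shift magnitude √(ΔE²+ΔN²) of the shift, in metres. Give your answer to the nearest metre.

The local east axis at (φ, λ) is (−sin λ, cos λ, 0), so ΔE = −sin(144.708°)·(-351) + cos(144.708°)·31 = 177.49 m.
The local north axis is (−sin φ cos λ, −sin φ sin λ, cos φ), giving ΔN = -173.070 − 10.819 − 338.687 = -522.58 m.
Horizontal magnitude = √(ΔE² + ΔN²) = √(177.49² + (-522.58)²) = 551.89 m.

552 m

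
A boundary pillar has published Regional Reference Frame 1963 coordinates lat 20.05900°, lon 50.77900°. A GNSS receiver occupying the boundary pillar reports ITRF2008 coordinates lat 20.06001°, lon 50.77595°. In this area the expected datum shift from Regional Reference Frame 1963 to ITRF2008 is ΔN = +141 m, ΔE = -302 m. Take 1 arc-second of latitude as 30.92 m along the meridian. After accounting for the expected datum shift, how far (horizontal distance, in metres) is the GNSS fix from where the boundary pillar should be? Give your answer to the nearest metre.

Observed coordinate differences: Δφ = +0.00101°, Δλ = -0.00305°.
Converting to metres (1° lat = 111312 m, cos φ = 0.939340): observed ΔN = 112.4 m, observed ΔE = -318.9 m.
Subtracting the expected shift leaves a residual of 112.4 − (141) = -28.6 m north and -318.9 − (-302) = -16.9 m east.
Residual distance = √((-28.6)² + (-16.9)²) = 33.2 m.

33 m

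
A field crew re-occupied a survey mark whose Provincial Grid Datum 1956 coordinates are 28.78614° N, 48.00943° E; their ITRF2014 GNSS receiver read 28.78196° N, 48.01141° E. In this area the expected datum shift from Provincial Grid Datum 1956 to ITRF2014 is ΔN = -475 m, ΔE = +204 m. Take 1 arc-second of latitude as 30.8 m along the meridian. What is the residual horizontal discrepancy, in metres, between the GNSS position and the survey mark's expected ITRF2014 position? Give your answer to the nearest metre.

Observed coordinate differences: Δφ = -0.00418°, Δλ = +0.00198°.
Converting to metres (1° lat = 110880 m, cos φ = 0.876423): observed ΔN = -463.5 m, observed ΔE = 192.4 m.
Subtracting the expected shift leaves a residual of -463.5 − (-475) = 11.5 m north and 192.4 − (204) = -11.6 m east.
Residual distance = √(11.5² + (-11.6)²) = 16.3 m.

16 m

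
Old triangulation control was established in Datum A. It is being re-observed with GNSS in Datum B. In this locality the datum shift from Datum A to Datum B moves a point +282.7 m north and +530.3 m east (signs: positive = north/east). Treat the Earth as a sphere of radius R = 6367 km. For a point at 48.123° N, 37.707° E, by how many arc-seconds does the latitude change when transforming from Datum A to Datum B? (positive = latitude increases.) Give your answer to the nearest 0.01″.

On a sphere of radius R, 1 rad of latitude = R, so Δφ = ΔN / R = 282.7 / 6367000 = 4.4401e-05 rad = 9.158″.

Δφ = 9.16″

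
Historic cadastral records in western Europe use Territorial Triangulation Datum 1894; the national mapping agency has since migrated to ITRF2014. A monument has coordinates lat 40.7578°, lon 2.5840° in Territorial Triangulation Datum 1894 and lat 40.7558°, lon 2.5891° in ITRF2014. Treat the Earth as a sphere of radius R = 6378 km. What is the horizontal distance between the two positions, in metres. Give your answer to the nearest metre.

Δφ = 40.7558° − 40.7578° = -0.0020°; Δλ = 2.5891° − 2.5840° = +0.0051°.
1° along a meridian = πR/180 = 111317 m.
ΔN = Δφ × 111317 = -222.6 m; ΔE = Δλ × 111317 × cos(40.7578°) = +0.0051 × 111317 × 0.757476 = 430.0 m.
Distance = √(ΔE² + ΔN²) = √(430.0² + (-222.6)²) = 484.2 m.

484 m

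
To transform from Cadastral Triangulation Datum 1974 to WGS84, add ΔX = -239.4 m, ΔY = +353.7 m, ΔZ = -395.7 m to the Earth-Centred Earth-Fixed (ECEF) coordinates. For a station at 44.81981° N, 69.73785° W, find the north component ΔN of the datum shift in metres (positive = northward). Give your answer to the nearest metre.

The local north axis is (−sin φ cos λ, −sin φ sin λ, cos φ), giving ΔN = 58.440 + 233.888 − 280.681 = 11.65 m.

ΔN = 12 m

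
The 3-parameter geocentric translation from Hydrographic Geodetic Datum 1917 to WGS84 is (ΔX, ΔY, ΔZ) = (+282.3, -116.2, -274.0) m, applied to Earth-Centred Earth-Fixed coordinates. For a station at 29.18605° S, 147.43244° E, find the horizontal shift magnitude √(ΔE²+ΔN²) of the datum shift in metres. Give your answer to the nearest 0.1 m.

At φ = -29.18605°, λ = 147.43244°: sin φ = -0.487647, cos φ = 0.873041, sin λ = 0.538294, cos λ = -0.842757.
ΔE = −sin λ·ΔX + cos λ·ΔY = −(0.538294)·(282.3) + (-0.842757)·(-116.2) = -54.03 m.
ΔN = −sin φ cos λ·ΔX − sin φ sin λ·ΔY + cos φ·ΔZ = −(-0.487647)(-0.842757)(282.3) − (-0.487647)(0.538294)(-116.2) + (0.873041)(-274.0) = -385.73 m.
Horizontal magnitude = √(ΔE² + ΔN²) = √((-54.03)² + (-385.73)²) = 389.50 m.

389.5 m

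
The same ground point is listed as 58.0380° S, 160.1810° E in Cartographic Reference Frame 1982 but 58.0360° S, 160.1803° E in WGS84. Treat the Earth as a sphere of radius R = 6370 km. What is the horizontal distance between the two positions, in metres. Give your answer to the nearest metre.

226 m

Δφ = -58.0360° − -58.0380° = +0.0020°; Δλ = 160.1803° − 160.1810° = -0.0007°.
1° along a meridian = πR/180 = 111177 m.
ΔN = Δφ × 111177 = 222.4 m; ΔE = Δλ × 111177 × cos(-58.0380°) = -0.0007 × 111177 × 0.529357 = -41.2 m.
Distance = √(ΔE² + ΔN²) = √((-41.2)² + 222.4²) = 226.1 m.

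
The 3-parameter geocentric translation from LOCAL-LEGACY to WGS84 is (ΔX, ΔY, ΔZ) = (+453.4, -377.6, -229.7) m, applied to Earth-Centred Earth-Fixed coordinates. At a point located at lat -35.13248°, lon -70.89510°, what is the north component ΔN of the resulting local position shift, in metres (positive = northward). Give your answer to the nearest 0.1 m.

ΔN = 102.9 m

The local north axis is (−sin φ cos λ, −sin φ sin λ, cos φ), giving ΔN = 85.398 + 205.329 − 187.854 = 102.87 m.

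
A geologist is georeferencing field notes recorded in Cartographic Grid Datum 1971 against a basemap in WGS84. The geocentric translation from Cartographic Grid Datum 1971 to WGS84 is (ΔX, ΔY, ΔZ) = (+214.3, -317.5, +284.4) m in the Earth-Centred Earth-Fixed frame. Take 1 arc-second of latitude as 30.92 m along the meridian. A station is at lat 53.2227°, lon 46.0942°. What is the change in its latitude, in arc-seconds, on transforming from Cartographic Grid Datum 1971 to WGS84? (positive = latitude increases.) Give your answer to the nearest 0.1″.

Δφ = 7.6″

sin φ = 0.800969, cos φ = 0.598706, sin λ = 0.720481, cos λ = 0.693475.
North component: ΔN = −sin φ cos λ·ΔX − sin φ sin λ·ΔY + cos φ·ΔZ = −(0.800969)(0.693475)(214.3) − (0.800969)(0.720481)(-317.5) + (0.598706)(284.4) = 234.46 m.
1° of latitude spans 3600 × 30.92 = 111312 m, so Δφ = 234.46 / 111312 × 3600 = 7.583″.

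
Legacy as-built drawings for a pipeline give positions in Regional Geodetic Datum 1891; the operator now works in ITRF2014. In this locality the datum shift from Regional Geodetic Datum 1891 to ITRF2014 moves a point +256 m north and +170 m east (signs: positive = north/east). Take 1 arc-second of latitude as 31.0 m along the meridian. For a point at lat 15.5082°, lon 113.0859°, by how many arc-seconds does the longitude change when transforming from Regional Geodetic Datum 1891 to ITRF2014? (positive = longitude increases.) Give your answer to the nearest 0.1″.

At latitude 15.5082°, cos φ = 0.963592.
1″ of longitude at this latitude = 31.00 × cos φ = 29.8714 m, so Δλ = 170.0 / 29.8714 = 5.691″.

Δλ = 5.7″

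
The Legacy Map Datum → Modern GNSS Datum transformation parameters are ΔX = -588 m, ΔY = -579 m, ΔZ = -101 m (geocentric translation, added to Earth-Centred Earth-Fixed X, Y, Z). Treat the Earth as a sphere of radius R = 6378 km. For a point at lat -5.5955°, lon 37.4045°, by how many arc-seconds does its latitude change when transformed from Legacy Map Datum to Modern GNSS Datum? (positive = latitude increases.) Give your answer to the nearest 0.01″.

sin φ = -0.097505, cos φ = 0.995235, sin λ = 0.607438, cos λ = 0.794367.
North component: ΔN = −sin φ cos λ·ΔX − sin φ sin λ·ΔY + cos φ·ΔZ = −(-0.097505)(0.794367)(-588) − (-0.097505)(0.607438)(-579) + (0.995235)(-101) = -180.36 m.
1° of latitude spans πR/180 = 111317 m, so Δφ = -180.36 / 111317 × 3600 = -5.833″.

Δφ = -5.83″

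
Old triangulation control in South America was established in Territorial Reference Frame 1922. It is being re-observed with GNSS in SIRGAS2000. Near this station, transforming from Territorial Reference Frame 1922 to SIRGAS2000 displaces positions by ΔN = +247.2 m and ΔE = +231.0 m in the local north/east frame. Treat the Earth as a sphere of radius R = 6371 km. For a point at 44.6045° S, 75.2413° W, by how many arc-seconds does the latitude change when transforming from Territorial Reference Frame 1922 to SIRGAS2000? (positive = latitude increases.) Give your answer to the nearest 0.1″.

On a sphere of radius R, 1 rad of latitude = R, so Δφ = ΔN / R = 247.2 / 6371000 = 3.8801e-05 rad = 8.003″.

Δφ = 8.0″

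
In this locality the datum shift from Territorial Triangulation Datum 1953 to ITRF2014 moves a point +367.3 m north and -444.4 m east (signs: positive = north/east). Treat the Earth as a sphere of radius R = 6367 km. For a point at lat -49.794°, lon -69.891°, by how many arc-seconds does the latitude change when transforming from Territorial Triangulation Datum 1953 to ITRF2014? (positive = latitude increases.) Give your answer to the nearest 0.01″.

Δφ = 11.90″

On a sphere of radius R, 1 rad of latitude = R, so Δφ = ΔN / R = 367.3 / 6367000 = 5.7688e-05 rad = 11.899″.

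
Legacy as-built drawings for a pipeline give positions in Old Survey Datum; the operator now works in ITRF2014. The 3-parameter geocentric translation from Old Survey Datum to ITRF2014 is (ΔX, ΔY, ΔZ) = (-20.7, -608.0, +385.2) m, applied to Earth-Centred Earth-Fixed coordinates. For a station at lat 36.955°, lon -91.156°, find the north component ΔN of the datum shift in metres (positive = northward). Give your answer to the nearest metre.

At φ = 36.955°, λ = -91.156°: sin φ = 0.601188, cos φ = 0.799108, sin λ = -0.999796, cos λ = -0.020175.
ΔN = −sin φ cos λ·ΔX − sin φ sin λ·ΔY + cos φ·ΔZ = −(0.601188)(-0.020175)(-20.7) − (0.601188)(-0.999796)(-608.0) + (0.799108)(385.2) = -57.88 m.

ΔN = -58 m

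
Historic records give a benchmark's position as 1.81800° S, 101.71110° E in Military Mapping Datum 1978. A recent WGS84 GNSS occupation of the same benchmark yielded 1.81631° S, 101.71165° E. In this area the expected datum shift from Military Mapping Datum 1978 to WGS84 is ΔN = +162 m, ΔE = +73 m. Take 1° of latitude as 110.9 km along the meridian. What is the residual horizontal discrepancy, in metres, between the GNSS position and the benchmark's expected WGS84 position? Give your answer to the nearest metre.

Observed coordinate differences: Δφ = +0.00169°, Δλ = +0.00055°.
Converting to metres (1° lat = 110900 m, cos φ = 0.999497): observed ΔN = 187.4 m, observed ΔE = 61.0 m.
Subtracting the expected shift leaves a residual of 187.4 − (162) = 25.4 m north and 61.0 − (73) = -12.0 m east.
Residual distance = √(25.4² + (-12.0)²) = 28.1 m.

28 m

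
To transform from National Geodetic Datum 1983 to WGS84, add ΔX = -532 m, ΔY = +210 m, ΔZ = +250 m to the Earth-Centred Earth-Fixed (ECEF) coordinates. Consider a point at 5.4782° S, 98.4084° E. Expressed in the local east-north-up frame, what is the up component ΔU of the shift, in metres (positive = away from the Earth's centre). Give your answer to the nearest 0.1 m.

At φ = -5.4782°, λ = 98.4084°: sin φ = -0.095467, cos φ = 0.995433, sin λ = 0.989251, cos λ = -0.146228.
ΔU = cos φ cos λ·ΔX + cos φ sin λ·ΔY + sin φ·ΔZ = (0.995433)(-0.146228)(-532) + (0.995433)(0.989251)(210) + (-0.095467)(250) = 260.37 m.

ΔU = 260.4 m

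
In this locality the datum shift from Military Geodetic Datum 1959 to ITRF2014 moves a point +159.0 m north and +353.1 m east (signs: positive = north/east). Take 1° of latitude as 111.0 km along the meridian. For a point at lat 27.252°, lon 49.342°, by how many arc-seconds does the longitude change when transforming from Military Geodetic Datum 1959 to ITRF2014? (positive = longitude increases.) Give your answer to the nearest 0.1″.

Δλ = 12.9″

At latitude 27.252°, cos φ = 0.889001.
1° of longitude at this latitude = 111.0 × cos φ = 98.68 km, so Δλ = 353.1 / 98679.1 = 0.0035783° = 12.882″.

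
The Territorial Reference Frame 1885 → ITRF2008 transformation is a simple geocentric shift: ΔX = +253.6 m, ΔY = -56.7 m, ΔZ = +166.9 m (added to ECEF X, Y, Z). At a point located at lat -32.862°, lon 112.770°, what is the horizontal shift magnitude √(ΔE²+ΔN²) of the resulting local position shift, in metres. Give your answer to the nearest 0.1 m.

219.8 m

At φ = -32.862°, λ = 112.770°: sin φ = -0.542617, cos φ = 0.839980, sin λ = 0.922066, cos λ = -0.387033.
ΔE = −sin λ·ΔX + cos λ·ΔY = −(0.922066)·(253.6) + (-0.387033)·(-56.7) = -211.89 m.
ΔN = −sin φ cos λ·ΔX − sin φ sin λ·ΔY + cos φ·ΔZ = −(-0.542617)(-0.387033)(253.6) − (-0.542617)(0.922066)(-56.7) + (0.839980)(166.9) = 58.57 m.
Horizontal magnitude = √(ΔE² + ΔN²) = √((-211.89)² + 58.57²) = 219.84 m.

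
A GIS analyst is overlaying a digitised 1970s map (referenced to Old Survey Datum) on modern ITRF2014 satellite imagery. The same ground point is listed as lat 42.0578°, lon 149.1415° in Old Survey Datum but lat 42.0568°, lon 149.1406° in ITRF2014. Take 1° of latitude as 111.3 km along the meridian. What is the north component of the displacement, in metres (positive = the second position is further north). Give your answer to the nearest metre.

ΔN = -111 m

Δφ = 42.0568° − 42.0578° = -0.0010°; Δλ = 149.1406° − 149.1415° = -0.0009°.
ΔN = Δφ × 111300 = -111.3 m; ΔE = Δλ × 111300 × cos(42.0578°) = -0.0009 × 111300 × 0.742469 = -74.4 m.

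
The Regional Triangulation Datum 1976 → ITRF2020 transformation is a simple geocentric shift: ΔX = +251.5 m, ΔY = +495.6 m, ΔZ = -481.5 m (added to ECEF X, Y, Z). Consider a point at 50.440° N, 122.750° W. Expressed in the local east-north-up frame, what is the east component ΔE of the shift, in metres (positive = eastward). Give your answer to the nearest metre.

At φ = 50.440°, λ = -122.750°: sin φ = 0.770958, cos φ = 0.636886, sin λ = -0.841039, cos λ = -0.540974.
ΔE = −sin λ·ΔX + cos λ·ΔY = −(-0.841039)·(251.5) + (-0.540974)·(495.6) = -56.59 m.

ΔE = -57 m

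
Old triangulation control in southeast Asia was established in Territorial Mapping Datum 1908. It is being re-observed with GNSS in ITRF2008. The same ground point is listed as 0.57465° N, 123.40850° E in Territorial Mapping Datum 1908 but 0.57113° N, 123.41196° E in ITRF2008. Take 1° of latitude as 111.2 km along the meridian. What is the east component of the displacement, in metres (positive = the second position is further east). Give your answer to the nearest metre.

Δφ = 0.57113° − 0.57465° = -0.00352°; Δλ = 123.41196° − 123.40850° = +0.00346°.
ΔN = Δφ × 111200 = -391.4 m; ΔE = Δλ × 111200 × cos(0.57465°) = +0.00346 × 111200 × 0.999950 = 384.7 m.

ΔE = 385 m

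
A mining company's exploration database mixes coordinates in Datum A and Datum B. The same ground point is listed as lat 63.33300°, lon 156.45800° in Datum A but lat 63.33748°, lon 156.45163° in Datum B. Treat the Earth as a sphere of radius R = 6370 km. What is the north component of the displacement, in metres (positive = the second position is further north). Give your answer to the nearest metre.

Δφ = 63.33748° − 63.33300° = +0.00448°; Δλ = 156.45163° − 156.45800° = -0.00637°.
1° along a meridian = πR/180 = 111177 m.
ΔN = Δφ × 111177 = 498.1 m; ΔE = Δλ × 111177 × cos(63.33300°) = -0.00637 × 111177 × 0.448804 = -317.8 m.

ΔN = 498 m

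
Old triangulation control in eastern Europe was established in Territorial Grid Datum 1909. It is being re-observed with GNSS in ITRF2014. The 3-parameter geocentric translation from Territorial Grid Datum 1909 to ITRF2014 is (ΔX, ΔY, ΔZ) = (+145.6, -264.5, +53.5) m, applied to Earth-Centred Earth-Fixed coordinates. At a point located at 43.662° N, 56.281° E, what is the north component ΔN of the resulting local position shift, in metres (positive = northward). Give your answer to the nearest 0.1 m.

ΔN = 134.8 m

The local north axis is (−sin φ cos λ, −sin φ sin λ, cos φ), giving ΔN = -55.802 + 151.891 + 38.703 = 134.79 m.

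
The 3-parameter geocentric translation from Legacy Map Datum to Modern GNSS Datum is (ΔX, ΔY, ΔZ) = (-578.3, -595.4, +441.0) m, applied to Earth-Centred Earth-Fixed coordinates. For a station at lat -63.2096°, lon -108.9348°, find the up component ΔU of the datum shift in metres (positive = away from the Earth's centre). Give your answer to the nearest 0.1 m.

The local up (radial) axis is (cos φ cos λ, cos φ sin λ, sin φ), giving ΔU = 84.581 + 253.842 − 393.664 = -55.24 m.

ΔU = -55.2 m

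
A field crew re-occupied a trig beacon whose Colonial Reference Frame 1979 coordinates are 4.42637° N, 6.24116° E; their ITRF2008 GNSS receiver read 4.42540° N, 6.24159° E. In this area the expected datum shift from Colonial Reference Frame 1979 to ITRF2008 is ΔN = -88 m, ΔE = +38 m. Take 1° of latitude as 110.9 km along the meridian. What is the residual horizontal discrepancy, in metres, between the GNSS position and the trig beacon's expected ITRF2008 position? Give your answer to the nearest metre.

Observed coordinate differences: Δφ = -0.00097°, Δλ = +0.00043°.
Converting to metres (1° lat = 110900 m, cos φ = 0.997017): observed ΔN = -107.6 m, observed ΔE = 47.5 m.
Subtracting the expected shift leaves a residual of -107.6 − (-88) = -19.6 m north and 47.5 − (38) = 9.5 m east.
Residual distance = √((-19.6)² + 9.5²) = 21.8 m.

22 m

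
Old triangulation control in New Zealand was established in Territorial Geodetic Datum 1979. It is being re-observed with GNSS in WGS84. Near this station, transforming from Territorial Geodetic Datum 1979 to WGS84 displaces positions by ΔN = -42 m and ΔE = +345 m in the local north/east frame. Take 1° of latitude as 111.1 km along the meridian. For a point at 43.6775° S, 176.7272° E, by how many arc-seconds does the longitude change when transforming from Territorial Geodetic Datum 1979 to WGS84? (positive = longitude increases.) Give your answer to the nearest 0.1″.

At latitude -43.6775°, cos φ = 0.723238.
1° of longitude at this latitude = 111.1 × cos φ = 80.35 km, so Δλ = 345.0 / 80351.8 = 0.0042936° = 15.457″.

Δλ = 15.5″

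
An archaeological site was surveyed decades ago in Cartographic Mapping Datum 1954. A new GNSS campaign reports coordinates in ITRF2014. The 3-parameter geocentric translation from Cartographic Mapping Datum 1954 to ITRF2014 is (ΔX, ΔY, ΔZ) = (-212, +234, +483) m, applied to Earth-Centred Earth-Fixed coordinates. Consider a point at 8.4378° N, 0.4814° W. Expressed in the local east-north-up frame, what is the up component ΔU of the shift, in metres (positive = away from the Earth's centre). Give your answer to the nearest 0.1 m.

The local up (radial) axis is (cos φ cos λ, cos φ sin λ, sin φ), giving ΔU = -209.698 − 1.945 + 70.873 = -140.77 m.

ΔU = -140.8 m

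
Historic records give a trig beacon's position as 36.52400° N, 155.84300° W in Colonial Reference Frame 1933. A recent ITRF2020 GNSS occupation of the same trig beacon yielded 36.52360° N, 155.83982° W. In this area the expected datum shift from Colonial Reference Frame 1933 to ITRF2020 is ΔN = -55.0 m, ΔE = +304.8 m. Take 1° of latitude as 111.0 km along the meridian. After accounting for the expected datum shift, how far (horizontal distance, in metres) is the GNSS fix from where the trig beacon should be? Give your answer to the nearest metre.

Observed coordinate differences: Δφ = -0.00040°, Δλ = +0.00318°.
Converting to metres (1° lat = 111000 m, cos φ = 0.803608): observed ΔN = -44.4 m, observed ΔE = 283.7 m.
Subtracting the expected shift leaves a residual of -44.4 − (-55.0) = 10.6 m north and 283.7 − (304.8) = -21.1 m east.
Residual distance = √(10.6² + (-21.1)²) = 23.7 m.

24 m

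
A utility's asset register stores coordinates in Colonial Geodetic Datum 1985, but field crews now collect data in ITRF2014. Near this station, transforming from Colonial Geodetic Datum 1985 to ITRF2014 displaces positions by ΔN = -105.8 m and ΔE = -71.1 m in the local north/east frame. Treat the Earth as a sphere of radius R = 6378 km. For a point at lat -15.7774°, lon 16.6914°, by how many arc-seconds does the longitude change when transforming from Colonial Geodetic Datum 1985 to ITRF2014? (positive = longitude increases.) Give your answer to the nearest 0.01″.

At latitude -15.7774°, cos φ = 0.962325.
One radian of longitude at latitude φ spans R cos φ, so Δλ = ΔE / (R cos φ) = -71.1 / (6378000 × 0.962325) = -1.1584e-05 rad = -2.389″.

Δλ = -2.39″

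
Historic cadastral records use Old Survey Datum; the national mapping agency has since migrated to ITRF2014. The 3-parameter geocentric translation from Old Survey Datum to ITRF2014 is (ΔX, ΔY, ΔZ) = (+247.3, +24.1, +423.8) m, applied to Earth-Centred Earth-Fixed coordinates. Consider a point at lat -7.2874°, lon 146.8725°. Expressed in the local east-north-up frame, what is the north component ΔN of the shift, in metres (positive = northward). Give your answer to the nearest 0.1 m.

ΔN = 395.8 m

At φ = -7.2874°, λ = 146.8725°: sin φ = -0.126846, cos φ = 0.991922, sin λ = 0.546504, cos λ = -0.837457.
ΔN = −sin φ cos λ·ΔX − sin φ sin λ·ΔY + cos φ·ΔZ = −(-0.126846)(-0.837457)(247.3) − (-0.126846)(0.546504)(24.1) + (0.991922)(423.8) = 395.78 m.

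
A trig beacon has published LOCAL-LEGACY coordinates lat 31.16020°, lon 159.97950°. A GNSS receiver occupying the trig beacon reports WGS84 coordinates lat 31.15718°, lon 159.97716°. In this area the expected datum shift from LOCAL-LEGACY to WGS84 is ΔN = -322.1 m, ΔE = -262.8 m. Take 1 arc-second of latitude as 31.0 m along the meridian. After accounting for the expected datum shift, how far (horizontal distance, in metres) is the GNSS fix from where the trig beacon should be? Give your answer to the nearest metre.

42 m

Observed coordinate differences: Δφ = -0.00302°, Δλ = -0.00234°.
Converting to metres (1° lat = 111600 m, cos φ = 0.855724): observed ΔN = -337.0 m, observed ΔE = -223.5 m.
Subtracting the expected shift leaves a residual of -337.0 − (-322.1) = -14.9 m north and -223.5 − (-262.8) = 39.3 m east.
Residual distance = √((-14.9)² + 39.3²) = 42.1 m.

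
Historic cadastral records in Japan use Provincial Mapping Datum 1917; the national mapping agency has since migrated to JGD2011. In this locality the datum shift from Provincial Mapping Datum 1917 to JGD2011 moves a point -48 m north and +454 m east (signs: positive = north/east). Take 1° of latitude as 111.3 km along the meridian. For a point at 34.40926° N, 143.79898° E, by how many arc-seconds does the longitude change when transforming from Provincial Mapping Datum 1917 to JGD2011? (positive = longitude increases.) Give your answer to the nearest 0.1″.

At latitude 34.40926°, cos φ = 0.825022.
1° of longitude at this latitude = 111.3 × cos φ = 91.82 km, so Δλ = 454.0 / 91825.0 = 0.0049442° = 17.799″.

Δλ = 17.8″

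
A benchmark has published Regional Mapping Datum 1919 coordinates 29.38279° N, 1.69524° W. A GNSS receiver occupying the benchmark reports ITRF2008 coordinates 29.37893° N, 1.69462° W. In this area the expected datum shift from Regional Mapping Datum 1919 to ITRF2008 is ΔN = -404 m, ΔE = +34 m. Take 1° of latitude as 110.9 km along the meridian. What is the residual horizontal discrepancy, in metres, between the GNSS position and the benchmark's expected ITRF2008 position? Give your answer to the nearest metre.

Observed coordinate differences: Δφ = -0.00386°, Δλ = +0.00062°.
Converting to metres (1° lat = 110900 m, cos φ = 0.871361): observed ΔN = -428.1 m, observed ΔE = 59.9 m.
Subtracting the expected shift leaves a residual of -428.1 − (-404) = -24.1 m north and 59.9 − (34) = 25.9 m east.
Residual distance = √((-24.1)² + 25.9²) = 35.4 m.

35 m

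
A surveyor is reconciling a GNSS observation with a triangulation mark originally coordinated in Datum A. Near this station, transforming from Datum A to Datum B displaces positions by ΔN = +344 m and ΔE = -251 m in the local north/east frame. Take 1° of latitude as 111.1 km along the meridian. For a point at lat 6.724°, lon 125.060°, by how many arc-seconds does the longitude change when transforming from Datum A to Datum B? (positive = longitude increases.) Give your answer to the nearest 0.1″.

At latitude 6.724°, cos φ = 0.993122.
1° of longitude at this latitude = 111.1 × cos φ = 110.34 km, so Δλ = -251.0 / 110335.8 = -0.0022749° = -8.190″.

Δλ = -8.2″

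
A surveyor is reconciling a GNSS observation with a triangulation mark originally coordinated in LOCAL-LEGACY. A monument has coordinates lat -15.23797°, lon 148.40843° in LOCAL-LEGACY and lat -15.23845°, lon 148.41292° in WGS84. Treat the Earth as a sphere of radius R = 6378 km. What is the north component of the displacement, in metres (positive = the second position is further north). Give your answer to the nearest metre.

Δφ = -15.23845° − -15.23797° = -0.00048°; Δλ = 148.41292° − 148.40843° = +0.00449°.
1° along a meridian = πR/180 = 111317 m.
ΔN = Δφ × 111317 = -53.4 m; ΔE = Δλ × 111317 × cos(-15.23797°) = +0.00449 × 111317 × 0.964843 = 482.2 m.

ΔN = -53 m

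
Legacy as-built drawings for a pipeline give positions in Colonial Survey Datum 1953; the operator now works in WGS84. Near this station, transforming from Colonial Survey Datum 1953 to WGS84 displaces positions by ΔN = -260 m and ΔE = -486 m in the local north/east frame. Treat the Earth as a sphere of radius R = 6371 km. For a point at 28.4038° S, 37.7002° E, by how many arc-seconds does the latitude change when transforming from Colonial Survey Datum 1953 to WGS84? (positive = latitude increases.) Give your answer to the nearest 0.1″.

On a sphere of radius R, 1 rad of latitude = R, so Δφ = ΔN / R = -260.0 / 6371000 = -4.0810e-05 rad = -8.418″.

Δφ = -8.4″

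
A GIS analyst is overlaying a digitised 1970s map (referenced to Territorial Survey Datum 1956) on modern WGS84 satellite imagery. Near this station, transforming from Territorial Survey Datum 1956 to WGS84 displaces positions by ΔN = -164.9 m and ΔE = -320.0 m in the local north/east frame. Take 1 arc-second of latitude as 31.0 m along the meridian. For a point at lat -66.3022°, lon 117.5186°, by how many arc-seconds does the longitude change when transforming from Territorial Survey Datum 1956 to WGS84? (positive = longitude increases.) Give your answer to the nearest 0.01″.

Δλ = -25.68″

At latitude -66.3022°, cos φ = 0.401913.
1″ of longitude at this latitude = 31.00 × cos φ = 12.4593 m, so Δλ = -320.0 / 12.4593 = -25.684″.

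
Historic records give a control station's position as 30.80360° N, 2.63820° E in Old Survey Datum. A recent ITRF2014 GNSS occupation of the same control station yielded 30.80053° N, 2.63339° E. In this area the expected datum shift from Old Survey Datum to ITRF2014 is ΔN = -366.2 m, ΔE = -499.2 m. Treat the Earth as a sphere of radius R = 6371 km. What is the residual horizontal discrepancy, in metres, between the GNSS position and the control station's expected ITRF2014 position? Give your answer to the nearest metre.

47 m

Observed coordinate differences: Δφ = -0.00307°, Δλ = -0.00481°.
Converting to metres (1° lat = 111195 m, cos φ = 0.858928): observed ΔN = -341.4 m, observed ΔE = -459.4 m.
Subtracting the expected shift leaves a residual of -341.4 − (-366.2) = 24.8 m north and -459.4 − (-499.2) = 39.8 m east.
Residual distance = √(24.8² + 39.8²) = 46.9 m.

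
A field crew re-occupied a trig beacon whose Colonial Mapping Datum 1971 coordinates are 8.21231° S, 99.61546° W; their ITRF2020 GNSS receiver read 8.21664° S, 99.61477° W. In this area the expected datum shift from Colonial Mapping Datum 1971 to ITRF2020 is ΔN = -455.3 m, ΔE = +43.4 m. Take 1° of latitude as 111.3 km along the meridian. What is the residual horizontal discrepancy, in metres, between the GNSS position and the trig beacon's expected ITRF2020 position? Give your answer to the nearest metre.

Observed coordinate differences: Δφ = -0.00433°, Δλ = +0.00069°.
Converting to metres (1° lat = 111300 m, cos φ = 0.989746): observed ΔN = -481.9 m, observed ΔE = 76.0 m.
Subtracting the expected shift leaves a residual of -481.9 − (-455.3) = -26.6 m north and 76.0 − (43.4) = 32.6 m east.
Residual distance = √((-26.6)² + 32.6²) = 42.1 m.

42 m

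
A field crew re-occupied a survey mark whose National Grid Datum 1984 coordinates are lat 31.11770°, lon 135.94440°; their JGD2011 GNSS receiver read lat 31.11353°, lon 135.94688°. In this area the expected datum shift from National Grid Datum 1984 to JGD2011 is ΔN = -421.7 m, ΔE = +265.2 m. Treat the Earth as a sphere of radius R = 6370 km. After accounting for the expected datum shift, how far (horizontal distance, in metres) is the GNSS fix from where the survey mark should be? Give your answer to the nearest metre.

Observed coordinate differences: Δφ = -0.00417°, Δλ = +0.00248°.
Converting to metres (1° lat = 111177 m, cos φ = 0.856107): observed ΔN = -463.6 m, observed ΔE = 236.0 m.
Subtracting the expected shift leaves a residual of -463.6 − (-421.7) = -41.9 m north and 236.0 − (265.2) = -29.2 m east.
Residual distance = √((-41.9)² + (-29.2)²) = 51.1 m.

51 m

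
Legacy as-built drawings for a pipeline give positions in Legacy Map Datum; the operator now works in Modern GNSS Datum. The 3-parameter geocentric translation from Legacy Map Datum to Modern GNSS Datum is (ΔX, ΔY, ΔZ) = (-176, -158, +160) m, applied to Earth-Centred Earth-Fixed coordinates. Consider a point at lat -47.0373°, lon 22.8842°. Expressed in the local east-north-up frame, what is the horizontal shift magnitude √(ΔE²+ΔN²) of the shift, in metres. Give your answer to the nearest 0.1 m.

At φ = -47.0373°, λ = 22.8842°: sin φ = -0.731798, cos φ = 0.681522, sin λ = 0.388870, cos λ = 0.921293.
ΔE = −sin λ·ΔX + cos λ·ΔY = −(0.388870)·(-176) + (0.921293)·(-158) = -77.12 m.
ΔN = −sin φ cos λ·ΔX − sin φ sin λ·ΔY + cos φ·ΔZ = −(-0.731798)(0.921293)(-176) − (-0.731798)(0.388870)(-158) + (0.681522)(160) = -54.58 m.
Horizontal magnitude = √(ΔE² + ΔN²) = √((-77.12)² + (-54.58)²) = 94.48 m.

94.5 m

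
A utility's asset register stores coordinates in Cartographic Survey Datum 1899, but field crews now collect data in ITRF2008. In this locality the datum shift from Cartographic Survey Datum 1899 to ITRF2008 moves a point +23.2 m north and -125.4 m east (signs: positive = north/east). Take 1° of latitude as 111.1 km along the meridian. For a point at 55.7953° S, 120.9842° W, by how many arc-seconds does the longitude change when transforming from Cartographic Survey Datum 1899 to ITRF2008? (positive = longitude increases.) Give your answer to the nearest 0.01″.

At latitude -55.7953°, cos φ = 0.562151.
1° of longitude at this latitude = 111.1 × cos φ = 62.46 km, so Δλ = -125.4 / 62455.0 = -0.0020078° = -7.228″.

Δλ = -7.23″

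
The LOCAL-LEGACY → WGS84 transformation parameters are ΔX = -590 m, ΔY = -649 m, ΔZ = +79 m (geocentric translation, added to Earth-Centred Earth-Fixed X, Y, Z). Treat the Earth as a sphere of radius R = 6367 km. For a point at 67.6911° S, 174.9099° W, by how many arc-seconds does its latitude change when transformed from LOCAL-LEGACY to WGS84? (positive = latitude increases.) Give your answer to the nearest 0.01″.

Δφ = 20.31″

sin φ = -0.925151, cos φ = 0.379600, sin λ = -0.088722, cos λ = -0.996056.
North component: ΔN = −sin φ cos λ·ΔX − sin φ sin λ·ΔY + cos φ·ΔZ = −(-0.925151)(-0.996056)(-590) − (-0.925151)(-0.088722)(-649) + (0.379600)(79) = 626.95 m.
1° of latitude spans πR/180 = 111125 m, so Δφ = 626.95 / 111125 × 3600 = 20.310″.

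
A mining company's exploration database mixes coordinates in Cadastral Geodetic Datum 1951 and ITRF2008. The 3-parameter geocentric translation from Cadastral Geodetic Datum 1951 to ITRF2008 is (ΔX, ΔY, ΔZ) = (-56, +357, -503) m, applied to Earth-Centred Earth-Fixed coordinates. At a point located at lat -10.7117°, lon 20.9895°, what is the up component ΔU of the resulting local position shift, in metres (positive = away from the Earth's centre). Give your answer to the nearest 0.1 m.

The local up (radial) axis is (cos φ cos λ, cos φ sin λ, sin φ), giving ΔU = -51.373 + 125.648 + 93.491 = 167.77 m.

ΔU = 167.8 m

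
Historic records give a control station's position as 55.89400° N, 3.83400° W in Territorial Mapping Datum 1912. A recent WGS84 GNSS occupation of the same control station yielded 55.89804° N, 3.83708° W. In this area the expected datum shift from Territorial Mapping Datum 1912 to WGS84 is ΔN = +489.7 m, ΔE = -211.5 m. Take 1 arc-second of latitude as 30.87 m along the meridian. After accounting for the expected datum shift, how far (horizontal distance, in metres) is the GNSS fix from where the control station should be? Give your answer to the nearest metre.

Observed coordinate differences: Δφ = +0.00404°, Δλ = -0.00308°.
Converting to metres (1° lat = 111132 m, cos φ = 0.560726): observed ΔN = 449.0 m, observed ΔE = -191.9 m.
Subtracting the expected shift leaves a residual of 449.0 − (489.7) = -40.7 m north and -191.9 − (-211.5) = 19.6 m east.
Residual distance = √((-40.7)² + 19.6²) = 45.2 m.

45 m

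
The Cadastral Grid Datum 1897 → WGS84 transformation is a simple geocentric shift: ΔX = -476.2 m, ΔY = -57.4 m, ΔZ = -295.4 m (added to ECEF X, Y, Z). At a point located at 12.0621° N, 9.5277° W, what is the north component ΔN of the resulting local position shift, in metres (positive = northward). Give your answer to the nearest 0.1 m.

At φ = 12.0621°, λ = -9.5277°: sin φ = 0.208972, cos φ = 0.977922, sin λ = -0.165524, cos λ = 0.986206.
ΔN = −sin φ cos λ·ΔX − sin φ sin λ·ΔY + cos φ·ΔZ = −(0.208972)(0.986206)(-476.2) − (0.208972)(-0.165524)(-57.4) + (0.977922)(-295.4) = -192.72 m.

ΔN = -192.7 m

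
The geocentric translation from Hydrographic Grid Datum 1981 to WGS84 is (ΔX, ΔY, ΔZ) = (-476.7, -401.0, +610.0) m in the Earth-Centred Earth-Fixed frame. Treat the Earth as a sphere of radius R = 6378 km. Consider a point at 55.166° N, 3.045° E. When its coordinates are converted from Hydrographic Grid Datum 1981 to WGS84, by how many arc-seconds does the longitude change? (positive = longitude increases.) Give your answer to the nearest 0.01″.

sin φ = 0.820810, cos φ = 0.571201, sin λ = 0.053120, cos λ = 0.998588.
East component: ΔE = −sin λ·ΔX + cos λ·ΔY = −(0.053120)(-476.7) + (0.998588)(-401.0) = -375.11 m.
1° of latitude spans πR/180 = 111317 m; at latitude φ, 1° of longitude spans that × cos φ = 63584.4 m, so Δλ = -375.11 / 63584.4 × 3600 = -21.238″.

Δλ = -21.24″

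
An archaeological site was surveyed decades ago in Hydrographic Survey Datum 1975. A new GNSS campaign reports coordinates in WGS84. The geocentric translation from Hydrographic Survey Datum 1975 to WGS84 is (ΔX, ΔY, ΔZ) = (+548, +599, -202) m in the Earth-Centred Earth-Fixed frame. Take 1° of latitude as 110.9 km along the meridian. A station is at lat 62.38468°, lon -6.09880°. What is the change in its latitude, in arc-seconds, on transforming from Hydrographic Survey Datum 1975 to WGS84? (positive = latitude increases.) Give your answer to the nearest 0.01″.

sin φ = 0.886080, cos φ = 0.463533, sin λ = -0.106243, cos λ = 0.994340.
North component: ΔN = −sin φ cos λ·ΔX − sin φ sin λ·ΔY + cos φ·ΔZ = −(0.886080)(0.994340)(548) − (0.886080)(-0.106243)(599) + (0.463533)(-202) = -520.07 m.
1° of latitude spans 110900 m, so Δφ = -520.07 / 110900 × 3600 = -16.882″.

Δφ = -16.88″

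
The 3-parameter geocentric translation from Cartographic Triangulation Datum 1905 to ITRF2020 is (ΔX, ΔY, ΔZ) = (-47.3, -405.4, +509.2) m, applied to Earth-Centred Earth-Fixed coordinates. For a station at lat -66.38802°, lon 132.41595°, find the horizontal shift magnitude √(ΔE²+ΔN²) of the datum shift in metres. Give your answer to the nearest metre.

311 m

At φ = -66.38802°, λ = 132.41595°: sin φ = -0.916279, cos φ = 0.400541, sin λ = 0.738268, cos λ = -0.674508.
ΔE = −sin λ·ΔX + cos λ·ΔY = −(0.738268)·(-47.3) + (-0.674508)·(-405.4) = 308.37 m.
ΔN = −sin φ cos λ·ΔX − sin φ sin λ·ΔY + cos φ·ΔZ = −(-0.916279)(-0.674508)(-47.3) − (-0.916279)(0.738268)(-405.4) + (0.400541)(509.2) = -41.05 m.
Horizontal magnitude = √(ΔE² + ΔN²) = √(308.37² + (-41.05)²) = 311.09 m.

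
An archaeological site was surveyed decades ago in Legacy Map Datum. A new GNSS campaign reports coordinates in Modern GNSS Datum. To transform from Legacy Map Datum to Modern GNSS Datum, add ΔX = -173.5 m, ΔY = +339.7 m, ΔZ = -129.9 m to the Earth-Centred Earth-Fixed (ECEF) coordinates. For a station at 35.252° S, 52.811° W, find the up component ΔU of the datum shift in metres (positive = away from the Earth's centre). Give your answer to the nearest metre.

ΔU = -232 m

The local up (radial) axis is (cos φ cos λ, cos φ sin λ, sin φ), giving ΔU = -85.640 − 220.995 + 74.975 = -231.66 m.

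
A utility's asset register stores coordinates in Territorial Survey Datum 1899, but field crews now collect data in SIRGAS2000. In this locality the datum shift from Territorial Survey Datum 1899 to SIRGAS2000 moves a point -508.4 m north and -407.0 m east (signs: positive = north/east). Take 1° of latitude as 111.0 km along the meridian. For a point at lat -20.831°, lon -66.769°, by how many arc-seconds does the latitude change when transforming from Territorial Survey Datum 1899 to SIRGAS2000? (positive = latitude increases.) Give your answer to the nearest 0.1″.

1° of latitude = 111.0 km, so Δφ = -508.4 / 111000 = -0.0045802° = -16.489″.

Δφ = -16.5″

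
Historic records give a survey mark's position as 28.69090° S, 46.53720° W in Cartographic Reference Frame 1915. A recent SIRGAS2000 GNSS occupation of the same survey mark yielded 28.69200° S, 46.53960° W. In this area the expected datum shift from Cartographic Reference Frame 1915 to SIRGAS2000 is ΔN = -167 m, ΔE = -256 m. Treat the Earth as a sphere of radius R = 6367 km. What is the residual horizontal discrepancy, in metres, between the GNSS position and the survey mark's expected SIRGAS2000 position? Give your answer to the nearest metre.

50 m

Observed coordinate differences: Δφ = -0.00110°, Δλ = -0.00240°.
Converting to metres (1° lat = 111125 m, cos φ = 0.877222): observed ΔN = -122.2 m, observed ΔE = -234.0 m.
Subtracting the expected shift leaves a residual of -122.2 − (-167) = 44.8 m north and -234.0 − (-256) = 22.0 m east.
Residual distance = √(44.8² + 22.0²) = 49.9 m.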